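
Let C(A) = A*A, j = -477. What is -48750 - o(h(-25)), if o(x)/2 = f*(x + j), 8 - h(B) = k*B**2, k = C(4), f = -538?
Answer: -11313394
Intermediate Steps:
C(A) = A**2
k = 16 (k = 4**2 = 16)
h(B) = 8 - 16*B**2
o(x) = 513252 - 1076*x (o(x) = 2*(-538*(x - 477)) = 2*(-538*(-477 + x)) = 2*(256626 - 538*x) = 513252 - 1076*x)
-48750 - o(h(-25)) = -48750 - (513252 - 1076*(8 - 16*(-25)**2)) = -48750 - (513252 - 1076*(8 - 16*625)) = -48750 - (513252 - 1076*(8 - 10000)) = -48750 - (513252 - 1076*(-9992)) = -48750 - (513252 + 10751392) = -48750 - 1*11264644 = -48750 - 11264644 = -11313394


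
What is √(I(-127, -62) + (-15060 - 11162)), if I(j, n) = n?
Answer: 2*I*√6571 ≈ 162.12*I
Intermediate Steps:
√(I(-127, -62) + (-15060 - 11162)) = √(-62 + (-15060 - 11162)) = √(-62 - 26222) = √(-26284) = 2*I*√6571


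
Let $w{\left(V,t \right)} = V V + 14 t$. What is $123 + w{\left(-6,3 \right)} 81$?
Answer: $6441$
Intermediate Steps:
$w{\left(V,t \right)} = V^{2} + 14 t$
$123 + w{\left(-6,3 \right)} 81 = 123 + \left(\left(-6\right)^{2} + 14 \cdot 3\right) 81 = 123 + \left(36 + 42\right) 81 = 123 + 78 \cdot 81 = 123 + 6318 = 6441$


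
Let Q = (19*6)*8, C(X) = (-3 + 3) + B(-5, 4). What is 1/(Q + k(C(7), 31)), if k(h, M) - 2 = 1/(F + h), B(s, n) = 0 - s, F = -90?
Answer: 85/77689 ≈ 0.0010941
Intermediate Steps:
B(s, n) = -s
C(X) = 5 (C(X) = (-3 + 3) - 1*(-5) = 0 + 5 = 5)
k(h, M) = 2 + 1/(-90 + h)
Q = 912 (Q = 114*8 = 912)
1/(Q + k(C(7), 31)) = 1/(912 + (-179 + 2*5)/(-90 + 5)) = 1/(912 + (-179 + 10)/(-85)) = 1/(912 - 1/85*(-169)) = 1/(912 + 169/85) = 1/(77689/85) = 85/77689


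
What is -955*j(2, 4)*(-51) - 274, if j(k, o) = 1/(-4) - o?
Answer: -829081/4 ≈ -2.0727e+5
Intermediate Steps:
j(k, o) = -¼ - o
-955*j(2, 4)*(-51) - 274 = -955*(-¼ - 1*4)*(-51) - 274 = -955*(-¼ - 4)*(-51) - 274 = -(-16235)*(-51)/4 - 274 = -955*867/4 - 274 = -827985/4 - 274 = -829081/4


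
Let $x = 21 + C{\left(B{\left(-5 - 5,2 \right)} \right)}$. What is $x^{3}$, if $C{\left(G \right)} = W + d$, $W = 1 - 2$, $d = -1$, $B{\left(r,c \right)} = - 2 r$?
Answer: $6859$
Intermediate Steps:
$W = -1$ ($W = 1 - 2 = -1$)
$C{\left(G \right)} = -2$ ($C{\left(G \right)} = -1 - 1 = -2$)
$x = 19$ ($x = 21 - 2 = 19$)
$x^{3} = 19^{3} = 6859$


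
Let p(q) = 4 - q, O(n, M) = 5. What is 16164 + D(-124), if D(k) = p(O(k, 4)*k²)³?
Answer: -454330961933212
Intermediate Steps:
D(k) = (4 - 5*k²)³
16164 + D(-124) = 16164 - (-4 + 5*(-124)²)³ = 16164 - (-4 + 5*15376)³ = 16164 - (-4 + 76880)³ = 16164 - 1*76876³ = 16164 - 1*454330961949376 = 16164 - 454330961949376 = -454330961933212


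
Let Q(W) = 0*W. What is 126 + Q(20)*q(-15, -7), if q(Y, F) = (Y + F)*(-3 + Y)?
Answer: 126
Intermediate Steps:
q(Y, F) = (-3 + Y)*(F + Y) (q(Y, F) = (F + Y)*(-3 + Y) = (-3 + Y)*(F + Y))
Q(W) = 0
126 + Q(20)*q(-15, -7) = 126 + 0*((-15)² - 3*(-7) - 3*(-15) - 7*(-15)) = 126 + 0*(225 + 21 + 45 + 105) = 126 + 0*396 = 126 + 0 = 126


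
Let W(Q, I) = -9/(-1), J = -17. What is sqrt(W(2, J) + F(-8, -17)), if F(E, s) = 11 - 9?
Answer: sqrt(11) ≈ 3.3166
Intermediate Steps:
W(Q, I) = 9 (W(Q, I) = -9*(-1) = 9)
F(E, s) = 2
sqrt(W(2, J) + F(-8, -17)) = sqrt(9 + 2) = sqrt(11)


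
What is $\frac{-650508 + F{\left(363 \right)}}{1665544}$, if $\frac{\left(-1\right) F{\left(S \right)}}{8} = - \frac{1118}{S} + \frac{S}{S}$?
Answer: $- \frac{59032091}{151148118} \approx -0.39056$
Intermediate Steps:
$F{\left(S \right)} = -8 + \frac{8944}{S}$ ($F{\left(S \right)} = - 8 \left(- \frac{1118}{S} + \frac{S}{S}\right) = - 8 \left(- \frac{1118}{S} + 1\right) = - 8 \left(1 - \frac{1118}{S}\right) = -8 + \frac{8944}{S}$)
$\frac{-650508 + F{\left(363 \right)}}{1665544} = \frac{-650508 - \left(8 - \frac{8944}{363}\right)}{1665544} = \left(-650508 + \left(-8 + 8944 \cdot \frac{1}{363}\right)\right) \frac{1}{1665544} = \left(-650508 + \left(-8 + \frac{8944}{363}\right)\right) \frac{1}{1665544} = \left(-650508 + \frac{6040}{363}\right) \frac{1}{1665544} = \left(- \frac{236128364}{363}\right) \frac{1}{1665544} = - \frac{59032091}{151148118}$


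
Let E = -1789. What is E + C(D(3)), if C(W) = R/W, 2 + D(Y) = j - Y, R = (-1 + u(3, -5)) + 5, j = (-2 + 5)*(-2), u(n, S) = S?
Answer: -19678/11 ≈ -1788.9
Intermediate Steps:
j = -6 (j = 3*(-2) = -6)
R = -1 (R = (-1 - 5) + 5 = -6 + 5 = -1)
D(Y) = -8 - Y (D(Y) = -2 + (-6 - Y) = -8 - Y)
C(W) = -1/W
E + C(D(3)) = -1789 - 1/(-8 - 1*3) = -1789 - 1/(-8 - 3) = -1789 - 1/(-11) = -1789 - 1*(-1/11) = -1789 + 1/11 = -19678/11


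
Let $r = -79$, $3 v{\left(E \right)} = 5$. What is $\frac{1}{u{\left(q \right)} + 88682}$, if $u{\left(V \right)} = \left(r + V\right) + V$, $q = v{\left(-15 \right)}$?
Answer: $\frac{3}{265819} \approx 1.1286 \cdot 10^{-5}$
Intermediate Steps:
$v{\left(E \right)} = \frac{5}{3}$ ($v{\left(E \right)} = \frac{1}{3} \cdot 5 = \frac{5}{3}$)
$q = \frac{5}{3} \approx 1.6667$
$u{\left(V \right)} = -79 + 2 V$ ($u{\left(V \right)} = \left(-79 + V\right) + V = -79 + 2 V$)
$\frac{1}{u{\left(q \right)} + 88682} = \frac{1}{\left(-79 + 2 \cdot \frac{5}{3}\right) + 88682} = \frac{1}{\left(-79 + \frac{10}{3}\right) + 88682} = \frac{1}{- \frac{227}{3} + 88682} = \frac{1}{\frac{265819}{3}} = \frac{3}{265819}$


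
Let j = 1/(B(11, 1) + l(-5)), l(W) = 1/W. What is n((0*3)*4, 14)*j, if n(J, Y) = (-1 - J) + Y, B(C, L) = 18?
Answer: 65/89 ≈ 0.73034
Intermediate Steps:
n(J, Y) = -1 + Y - J
j = 5/89 (j = 1/(18 + 1/(-5)) = 1/(18 - ⅕) = 1/(89/5) = 5/89 ≈ 0.056180)
n((0*3)*4, 14)*j = (-1 + 14 - 0*3*4)*(5/89) = (-1 + 14 - 0*4)*(5/89) = (-1 + 14 - 1*0)*(5/89) = (-1 + 14 + 0)*(5/89) = 13*(5/89) = 65/89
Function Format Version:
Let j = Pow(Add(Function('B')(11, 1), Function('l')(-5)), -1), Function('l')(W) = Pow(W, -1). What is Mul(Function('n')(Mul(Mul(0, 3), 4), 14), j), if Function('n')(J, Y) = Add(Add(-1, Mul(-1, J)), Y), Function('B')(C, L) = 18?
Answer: Rational(65, 89) ≈ 0.73034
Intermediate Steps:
Function('n')(J, Y) = Add(-1, Y, Mul(-1, J))
j = Rational(5, 89) (j = Pow(Add(18, Pow(-5, -1)), -1) = Pow(Add(18, Rational(-1, 5)), -1) = Pow(Rational(89, 5), -1) = Rational(5, 89) ≈ 0.056180)
Mul(Function('n')(Mul(Mul(0, 3), 4), 14), j) = Mul(Add(-1, 14, Mul(-1, Mul(Mul(0, 3), 4))), Rational(5, 89)) = Mul(Add(-1, 14, Mul(-1, Mul(0, 4))), Rational(5, 89)) = Mul(Add(-1, 14, Mul(-1, 0)), Rational(5, 89)) = Mul(Add(-1, 14, 0), Rational(5, 89)) = Mul(13, Rational(5, 89)) = Rational(65, 89)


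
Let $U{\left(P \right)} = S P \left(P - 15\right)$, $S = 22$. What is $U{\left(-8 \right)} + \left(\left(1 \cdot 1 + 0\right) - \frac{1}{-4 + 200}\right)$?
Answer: $\frac{793603}{196} \approx 4049.0$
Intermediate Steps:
$U{\left(P \right)} = 22 P \left(-15 + P\right)$ ($U{\left(P \right)} = 22 P \left(P - 15\right) = 22 P \left(-15 + P\right)$)
$U{\left(-8 \right)} + \left(\left(1 \cdot 1 + 0\right) - \frac{1}{-4 + 200}\right) = 22 \left(-8\right) \left(-15 - 8\right) + \left(\left(1 \cdot 1 + 0\right) - \frac{1}{-4 + 200}\right) = 22 \left(-8\right) \left(-23\right) + \left(\left(1 + 0\right) - \frac{1}{196}\right) = 4048 + \left(1 - \frac{1}{196}\right) = 4048 + \frac{195}{196} = \frac{793603}{196}$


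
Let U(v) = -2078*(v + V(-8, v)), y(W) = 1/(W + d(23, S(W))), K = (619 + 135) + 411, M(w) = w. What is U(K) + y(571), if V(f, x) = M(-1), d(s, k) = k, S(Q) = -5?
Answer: -1369036271/566 ≈ -2.4188e+6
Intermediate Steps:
K = 1165 (K = 754 + 411 = 1165)
V(f, x) = -1
y(W) = 1/(-5 + W) (y(W) = 1/(W - 5) = 1/(-5 + W))
U(v) = 2078 - 2078*v (U(v) = -2078*(v - 1) = -2078*(-1 + v) = 2078 - 2078*v)
U(K) + y(571) = (2078 - 2078*1165) + 1/(-5 + 571) = (2078 - 2420870) + 1/566 = -2418792 + 1/566 = -1369036271/566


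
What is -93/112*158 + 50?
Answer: -4547/56 ≈ -81.196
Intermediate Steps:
-93/112*158 + 50 = -7347/56 + 50 = -4547/56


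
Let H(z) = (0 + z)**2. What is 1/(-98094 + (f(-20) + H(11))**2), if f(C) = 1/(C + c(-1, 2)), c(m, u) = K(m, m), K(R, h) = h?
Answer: -441/36807854 ≈ -1.1981e-5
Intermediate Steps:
c(m, u) = m
H(z) = z**2
f(C) = 1/(-1 + C) (f(C) = 1/(C - 1) = 1/(-1 + C))
1/(-98094 + (f(-20) + H(11))**2) = 1/(-98094 + (1/(-1 - 20) + 11**2)**2) = 1/(-98094 + (1/(-21) + 121)**2) = 1/(-98094 + (-1/21 + 121)**2) = 1/(-98094 + (2540/21)**2) = 1/(-98094 + 6451600/441) = 1/(-36807854/441) = -441/36807854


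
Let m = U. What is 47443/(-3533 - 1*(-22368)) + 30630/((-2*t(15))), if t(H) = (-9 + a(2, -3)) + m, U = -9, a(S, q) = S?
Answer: 289217113/301360 ≈ 959.71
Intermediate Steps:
m = -9
t(H) = -16 (t(H) = (-9 + 2) - 9 = -7 - 9 = -16)
47443/(-3533 - 1*(-22368)) + 30630/((-2*t(15))) = 47443/(-3533 - 1*(-22368)) + 30630/((-2*(-16))) = 47443/(-3533 + 22368) + 30630/32 = 47443/18835 + 30630*(1/32) = 47443*(1/18835) + 15315/16 = 47443/18835 + 15315/16 = 289217113/301360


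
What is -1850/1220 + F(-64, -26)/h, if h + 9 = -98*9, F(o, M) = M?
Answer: -161663/108702 ≈ -1.4872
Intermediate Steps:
h = -891 (h = -9 - 98*9 = -9 - 882 = -891)
-1850/1220 + F(-64, -26)/h = -1850/1220 - 26/(-891) = -1850*1/1220 - 26*(-1/891) = -185/122 + 26/891 = -161663/108702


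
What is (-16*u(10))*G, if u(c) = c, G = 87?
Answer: -13920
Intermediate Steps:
(-16*u(10))*G = -16*10*87 = -160*87 = -13920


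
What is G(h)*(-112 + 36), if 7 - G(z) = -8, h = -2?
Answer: -1140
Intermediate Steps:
G(z) = 15 (G(z) = 7 - 1*(-8) = 7 + 8 = 15)
G(h)*(-112 + 36) = 15*(-112 + 36) = 15*(-76) = -1140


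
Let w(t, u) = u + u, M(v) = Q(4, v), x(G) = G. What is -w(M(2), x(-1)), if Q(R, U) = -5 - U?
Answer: 2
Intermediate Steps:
M(v) = -5 - v
w(t, u) = 2*u
-w(M(2), x(-1)) = -2*(-1) = -1*(-2) = 2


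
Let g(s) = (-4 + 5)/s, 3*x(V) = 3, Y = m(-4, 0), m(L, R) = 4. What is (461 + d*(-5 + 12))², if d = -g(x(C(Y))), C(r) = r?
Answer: 206116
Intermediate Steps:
Y = 4
x(V) = 1 (x(V) = (⅓)*3 = 1)
g(s) = 1/s
d = -1 (d = -1/1 = -1*1 = -1)
(461 + d*(-5 + 12))² = (461 - (-5 + 12))² = (461 - 1*7)² = (461 - 7)² = 454² = 206116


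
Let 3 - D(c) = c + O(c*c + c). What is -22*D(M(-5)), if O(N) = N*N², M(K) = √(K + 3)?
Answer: 22 + 242*I*√2 ≈ 22.0 + 342.24*I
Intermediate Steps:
M(K) = √(3 + K)
O(N) = N³
D(c) = 3 - c - (c + c²)³ (D(c) = 3 - (c + (c*c + c)³) = 3 - (c + (c² + c)³) = 3 - (c + (c + c²)³) = 3 + (-c - (c + c²)³) = 3 - c - (c + c²)³)
-22*D(M(-5)) = -22*(3 - √(3 - 5) - (√(3 - 5))³*(1 + √(3 - 5))³) = -22*(3 - √(-2) - (√(-2))³*(1 + √(-2))³) = -22*(3 - I*√2 - (I*√2)³*(1 + I*√2)³) = -22*(3 - I*√2 - (-2*I*√2)*(1 + I*√2)³) = -22*(3 - I*√2 + 2*I*√2*(1 + I*√2)³) = -66 + 22*I*√2 - 44*I*√2*(1 + I*√2)³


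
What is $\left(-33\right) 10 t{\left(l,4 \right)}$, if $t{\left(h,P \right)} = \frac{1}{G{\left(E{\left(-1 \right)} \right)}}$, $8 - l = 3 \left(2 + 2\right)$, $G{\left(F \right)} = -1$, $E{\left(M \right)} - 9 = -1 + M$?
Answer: $330$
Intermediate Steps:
$E{\left(M \right)} = 8 + M$ ($E{\left(M \right)} = 9 + \left(-1 + M\right) = 8 + M$)
$l = -4$ ($l = 8 - 3 \left(2 + 2\right) = 8 - 3 \cdot 4 = 8 - 12 = -4$)
$t{\left(h,P \right)} = -1$ ($t{\left(h,P \right)} = \frac{1}{-1} = -1$)
$\left(-33\right) 10 t{\left(l,4 \right)} = \left(-33\right) 10 \left(-1\right) = \left(-330\right) \left(-1\right) = 330$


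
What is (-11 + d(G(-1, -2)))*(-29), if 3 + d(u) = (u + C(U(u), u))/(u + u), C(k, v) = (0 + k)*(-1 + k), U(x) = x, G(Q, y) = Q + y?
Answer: 899/2 ≈ 449.50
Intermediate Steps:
C(k, v) = k*(-1 + k)
d(u) = -3 + (u + u*(-1 + u))/(2*u) (d(u) = -3 + (u + u*(-1 + u))/(u + u) = -3 + (u + u*(-1 + u))/((2*u)) = -3 + (u + u*(-1 + u))*(1/(2*u)) = -3 + (u + u*(-1 + u))/(2*u))
(-11 + d(G(-1, -2)))*(-29) = (-11 + (-3 + (-1 - 2)/2))*(-29) = (-11 + (-3 + (1/2)*(-3)))*(-29) = (-11 + (-3 - 3/2))*(-29) = (-11 - 9/2)*(-29) = -31/2*(-29) = 899/2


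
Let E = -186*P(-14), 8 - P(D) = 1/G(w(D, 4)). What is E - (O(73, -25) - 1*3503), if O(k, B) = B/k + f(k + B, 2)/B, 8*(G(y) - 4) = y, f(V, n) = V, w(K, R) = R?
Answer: 11270812/5475 ≈ 2058.6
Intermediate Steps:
G(y) = 4 + y/8
O(k, B) = B/k + (B + k)/B (O(k, B) = B/k + (k + B)/B = B/k + (B + k)/B)
P(D) = 70/9 (P(D) = 8 - 1/(4 + (⅛)*4) = 8 - 1/(4 + ½) = 8 - 1/9/2 = 8 - 1*2/9 = 8 - 2/9 = 70/9)
E = -4340/3 (E = -186*70/9 = -4340/3 ≈ -1446.7)
E - (O(73, -25) - 1*3503) = -4340/3 - ((1 - 25/73 + 73/(-25)) - 1*3503) = -4340/3 - ((1 - 25*1/73 + 73*(-1/25)) - 3503) = -4340/3 - ((1 - 25/73 - 73/25) - 3503) = -4340/3 - (-4129/1825 - 3503) = -4340/3 - 1*(-6397104/1825) = -4340/3 + 6397104/1825 = 11270812/5475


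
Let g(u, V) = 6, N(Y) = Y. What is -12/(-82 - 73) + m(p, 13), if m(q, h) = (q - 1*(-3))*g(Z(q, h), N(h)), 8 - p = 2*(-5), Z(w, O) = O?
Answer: 19542/155 ≈ 126.08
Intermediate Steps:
p = 18 (p = 8 - 2*(-5) = 8 - 1*(-10) = 8 + 10 = 18)
m(q, h) = 18 + 6*q (m(q, h) = (q - 1*(-3))*6 = (q + 3)*6 = (3 + q)*6 = 18 + 6*q)
-12/(-82 - 73) + m(p, 13) = -12/(-82 - 73) + (18 + 6*18) = -12/(-155) + (18 + 108) = -12*(-1/155) + 126 = 12/155 + 126 = 19542/155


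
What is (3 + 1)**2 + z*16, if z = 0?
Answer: 16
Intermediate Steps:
(3 + 1)**2 + z*16 = (3 + 1)**2 + 0*16 = 4**2 + 0 = 16 + 0 = 16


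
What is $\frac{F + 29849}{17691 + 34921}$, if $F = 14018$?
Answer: $\frac{43867}{52612} \approx 0.83378$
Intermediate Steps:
$\frac{F + 29849}{17691 + 34921} = \frac{14018 + 29849}{17691 + 34921} = \frac{43867}{52612}$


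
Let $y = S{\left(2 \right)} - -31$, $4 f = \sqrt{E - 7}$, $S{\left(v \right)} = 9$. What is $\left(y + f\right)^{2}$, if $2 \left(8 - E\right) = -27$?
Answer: $\frac{\left(320 + \sqrt{58}\right)^{2}}{64} \approx 1677.1$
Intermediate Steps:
$E = \frac{43}{2}$ ($E = 8 - - \frac{27}{2} = 8 + \frac{27}{2} = \frac{43}{2} \approx 21.5$)
$f = \frac{\sqrt{58}}{8}$ ($f = \frac{\sqrt{\frac{43}{2} - 7}}{4} = \frac{\sqrt{\frac{29}{2}}}{4} = \frac{\frac{1}{2} \sqrt{58}}{4} = \frac{\sqrt{58}}{8} \approx 0.95197$)
$y = 40$ ($y = 9 - -31 = 9 + 31 = 40$)
$\left(y + f\right)^{2} = \left(40 + \frac{\sqrt{58}}{8}\right)^{2}$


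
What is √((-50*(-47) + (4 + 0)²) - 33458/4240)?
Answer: √2649571230/1060 ≈ 48.560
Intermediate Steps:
√((-50*(-47) + (4 + 0)²) - 33458/4240) = √((2350 + 4²) - 33458*1/4240) = √((2350 + 16) - 16729/2120) = √(2366 - 16729/2120) = √(4999191/2120) = √2649571230/1060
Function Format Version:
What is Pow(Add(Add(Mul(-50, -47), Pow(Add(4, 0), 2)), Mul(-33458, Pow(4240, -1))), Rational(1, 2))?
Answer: Mul(Rational(1, 1060), Pow(2649571230, Rational(1, 2))) ≈ 48.560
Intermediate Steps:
Pow(Add(Add(Mul(-50, -47), Pow(Add(4, 0), 2)), Mul(-33458, Pow(4240, -1))), Rational(1, 2)) = Pow(Add(Add(2350, Pow(4, 2)), Mul(-33458, Rational(1, 4240))), Rational(1, 2)) = Pow(Add(Add(2350, 16), Rational(-16729, 2120)), Rational(1, 2)) = Pow(Add(2366, Rational(-16729, 2120)), Rational(1, 2)) = Pow(Rational(4999191, 2120), Rational(1, 2)) = Mul(Rational(1, 1060), Pow(2649571230, Rational(1, 2)))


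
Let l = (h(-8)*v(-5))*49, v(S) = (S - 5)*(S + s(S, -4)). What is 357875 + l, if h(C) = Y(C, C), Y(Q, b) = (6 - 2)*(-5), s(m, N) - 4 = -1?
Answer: 338275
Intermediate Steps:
s(m, N) = 3 (s(m, N) = 4 - 1 = 3)
Y(Q, b) = -20 (Y(Q, b) = 4*(-5) = -20)
h(C) = -20
v(S) = (-5 + S)*(3 + S) (v(S) = (S - 5)*(S + 3) = (-5 + S)*(3 + S))
l = -19600 (l = -20*(-15 + (-5)**2 - 2*(-5))*49 = -20*(-15 + 25 + 10)*49 = -20*20*49 = -400*49 = -19600)
357875 + l = 357875 - 19600 = 338275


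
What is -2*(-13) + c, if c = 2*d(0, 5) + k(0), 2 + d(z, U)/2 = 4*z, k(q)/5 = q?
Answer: 18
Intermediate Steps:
k(q) = 5*q
d(z, U) = -4 + 8*z (d(z, U) = -4 + 2*(4*z) = -4 + 8*z)
c = -8 (c = 2*(-4 + 8*0) + 5*0 = 2*(-4 + 0) + 0 = 2*(-4) + 0 = -8 + 0 = -8)
-2*(-13) + c = -2*(-13) - 8 = 26 - 8 = 18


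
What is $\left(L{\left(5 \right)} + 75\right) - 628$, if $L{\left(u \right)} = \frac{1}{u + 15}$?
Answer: $- \frac{11059}{20} \approx -552.95$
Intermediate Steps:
$L{\left(u \right)} = \frac{1}{15 + u}$
$\left(L{\left(5 \right)} + 75\right) - 628 = \left(\frac{1}{15 + 5} + 75\right) - 628 = \left(\frac{1}{20} + 75\right) - 628 = \frac{1501}{20} - 628 = - \frac{11059}{20}$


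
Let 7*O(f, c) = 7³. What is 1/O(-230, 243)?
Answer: 1/49 ≈ 0.020408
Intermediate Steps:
O(f, c) = 49 (O(f, c) = (⅐)*7³ = (⅐)*343 = 49)
1/O(-230, 243) = 1/49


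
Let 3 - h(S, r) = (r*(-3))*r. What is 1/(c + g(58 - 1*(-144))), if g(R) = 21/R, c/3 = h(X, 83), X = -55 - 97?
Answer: 202/12526041 ≈ 1.6126e-5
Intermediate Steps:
X = -152
h(S, r) = 3 + 3*r**2 (h(S, r) = 3 - r*(-3)*r = 3 - (-3*r)*r = 3 - (-3)*r**2 = 3 + 3*r**2)
c = 62010 (c = 3*(3 + 3*83**2) = 3*(3 + 3*6889) = 3*(3 + 20667) = 3*20670 = 62010)
1/(c + g(58 - 1*(-144))) = 1/(62010 + 21/(58 - 1*(-144))) = 1/(62010 + 21/(58 + 144)) = 1/(62010 + 21/202) = 1/(12526041/202) = 202/12526041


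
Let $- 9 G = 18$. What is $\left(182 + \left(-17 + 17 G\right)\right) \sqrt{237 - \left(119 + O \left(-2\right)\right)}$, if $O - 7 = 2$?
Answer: $262 \sqrt{34} \approx 1527.7$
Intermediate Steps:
$O = 9$ ($O = 7 + 2 = 9$)
$G = -2$ ($G = \left(- \frac{1}{9}\right) 18 = -2$)
$\left(182 + \left(-17 + 17 G\right)\right) \sqrt{237 - \left(119 + O \left(-2\right)\right)} = \left(182 + \left(-17 + 17 \left(-2\right)\right)\right) \sqrt{237 - \left(119 - 18\right)} = \left(182 - 51\right) \sqrt{237 - 101} = 131 \sqrt{237 + \left(-112 + 11\right)} = 131 \sqrt{237 - 101} = 131 \sqrt{136} = 131 \cdot 2 \sqrt{34} = 262 \sqrt{34}$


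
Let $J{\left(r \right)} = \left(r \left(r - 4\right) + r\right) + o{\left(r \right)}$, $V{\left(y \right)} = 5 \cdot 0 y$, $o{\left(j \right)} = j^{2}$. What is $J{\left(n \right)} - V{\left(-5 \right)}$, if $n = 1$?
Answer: $-1$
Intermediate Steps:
$V{\left(y \right)} = 0$ ($V{\left(y \right)} = 0 y = 0$)
$J{\left(r \right)} = r + r^{2} + r \left(-4 + r\right)$ ($J{\left(r \right)} = \left(r \left(r - 4\right) + r\right) + r^{2} = \left(r \left(-4 + r\right) + r\right) + r^{2} = \left(r + r \left(-4 + r\right)\right) + r^{2} = r + r^{2} + r \left(-4 + r\right)$)
$J{\left(n \right)} - V{\left(-5 \right)} = 1 \left(-3 + 2 \cdot 1\right) - 0 = 1 \left(-3 + 2\right) + 0 = 1 \left(-1\right) + 0 = -1 + 0 = -1$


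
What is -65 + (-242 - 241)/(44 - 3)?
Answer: -3148/41 ≈ -76.781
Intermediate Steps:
-65 + (-242 - 241)/(44 - 3) = -65 - 483/41 = -3148/41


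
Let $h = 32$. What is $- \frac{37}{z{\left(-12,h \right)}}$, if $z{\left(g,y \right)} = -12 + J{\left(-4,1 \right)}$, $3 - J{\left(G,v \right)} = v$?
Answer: $\frac{37}{10} \approx 3.7$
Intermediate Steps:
$J{\left(G,v \right)} = 3 - v$
$z{\left(g,y \right)} = -10$ ($z{\left(g,y \right)} = -12 + \left(3 - 1\right) = -12 + 2 = -10$)
$- \frac{37}{z{\left(-12,h \right)}} = - \frac{37}{-10} = \left(-37\right) \left(- \frac{1}{10}\right) = \frac{37}{10}$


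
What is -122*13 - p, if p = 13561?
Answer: -15147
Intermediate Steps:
-122*13 - p = -122*13 - 1*13561 = -1586 - 13561 = -15147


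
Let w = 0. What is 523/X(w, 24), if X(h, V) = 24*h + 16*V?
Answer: 523/384 ≈ 1.3620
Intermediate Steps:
X(h, V) = 16*V + 24*h
523/X(w, 24) = 523/(16*24 + 24*0) = 523/(384 + 0) = 523/384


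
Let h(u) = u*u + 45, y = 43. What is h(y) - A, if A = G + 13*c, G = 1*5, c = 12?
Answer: 1733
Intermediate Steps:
G = 5
h(u) = 45 + u² (h(u) = u² + 45 = 45 + u²)
A = 161 (A = 5 + 13*12 = 5 + 156 = 161)
h(y) - A = (45 + 43²) - 1*161 = (45 + 1849) - 161 = 1894 - 161 = 1733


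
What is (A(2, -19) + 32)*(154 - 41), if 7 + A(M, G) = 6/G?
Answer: 52997/19 ≈ 2789.3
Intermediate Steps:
A(M, G) = -7 + 6/G
(A(2, -19) + 32)*(154 - 41) = ((-7 + 6/(-19)) + 32)*(154 - 41) = ((-7 + 6*(-1/19)) + 32)*113 = ((-7 - 6/19) + 32)*113 = (-139/19 + 32)*113 = (469/19)*113 = 52997/19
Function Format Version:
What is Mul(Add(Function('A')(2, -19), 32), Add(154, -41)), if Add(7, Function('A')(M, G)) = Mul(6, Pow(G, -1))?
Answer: Rational(52997, 19) ≈ 2789.3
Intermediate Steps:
Function('A')(M, G) = Add(-7, Mul(6, Pow(G, -1)))
Mul(Add(Function('A')(2, -19), 32), Add(154, -41)) = Mul(Add(Add(-7, Mul(6, Pow(-19, -1))), 32), Add(154, -41)) = Mul(Add(Add(-7, Mul(6, Rational(-1, 19))), 32), 113) = Mul(Add(Add(-7, Rational(-6, 19)), 32), 113) = Mul(Add(Rational(-139, 19), 32), 113) = Mul(Rational(469, 19), 113) = Rational(52997, 19)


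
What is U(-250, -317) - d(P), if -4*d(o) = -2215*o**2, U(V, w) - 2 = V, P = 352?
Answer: -68612088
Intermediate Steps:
U(V, w) = 2 + V
d(o) = 2215*o**2/4 (d(o) = -(-2215)*o**2/4 = 2215*o**2/4)
U(-250, -317) - d(P) = (2 - 250) - 2215*352**2/4 = -248 - 2215*123904/4 = -248 - 1*68611840 = -248 - 68611840 = -68612088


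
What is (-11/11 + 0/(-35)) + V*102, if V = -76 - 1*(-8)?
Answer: -6937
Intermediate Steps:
V = -68 (V = -76 + 8 = -68)
(-11/11 + 0/(-35)) + V*102 = (-11/11 + 0/(-35)) - 68*102 = (-11*1/11 + 0*(-1/35)) - 6936 = (-1 + 0) - 6936 = -1 - 6936 = -6937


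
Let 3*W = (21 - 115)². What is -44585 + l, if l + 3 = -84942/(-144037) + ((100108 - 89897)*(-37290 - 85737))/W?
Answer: -599577122977871/1272710932 ≈ -4.7110e+5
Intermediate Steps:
W = 8836/3 (W = (21 - 115)²/3 = (⅓)*(-94)² = (⅓)*8836 = 8836/3 ≈ 2945.3)
l = -542833306074651/1272710932 (l = -3 + (-84942/(-144037) + ((100108 - 89897)*(-37290 - 85737))/(8836/3)) = -3 + (-84942*(-1/144037) + (10211*(-123027))*(3/8836)) = -3 + (84942/144037 - 1256228697*3/8836) = -3 + (84942/144037 - 3768686091/8836) = -3 - 542829487941855/1272710932 = -542833306074651/1272710932 ≈ -4.2652e+5)
-44585 + l = -44585 - 542833306074651/1272710932 = -599577122977871/1272710932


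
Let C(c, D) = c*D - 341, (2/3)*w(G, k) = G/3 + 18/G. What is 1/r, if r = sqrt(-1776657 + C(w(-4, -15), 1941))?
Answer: -2*I*sqrt(7175927)/7175927 ≈ -0.0007466*I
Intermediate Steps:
w(G, k) = G/2 + 27/G (w(G, k) = 3*(G/3 + 18/G)/2 = 3*(18/G + G/3)/2 = G/2 + 27/G)
C(c, D) = -341 + D*c (C(c, D) = D*c - 341 = -341 + D*c)
r = I*sqrt(7175927)/2 (r = sqrt(-1776657 + (-341 + 1941*((1/2)*(-4) + 27/(-4)))) = sqrt(-1776657 + (-341 + 1941*(-2 + 27*(-1/4)))) = sqrt(-1776657 + (-341 + 1941*(-2 - 27/4))) = sqrt(-1776657 + (-341 + 1941*(-35/4))) = sqrt(-1776657 + (-341 - 67935/4)) = sqrt(-1776657 - 69299/4) = sqrt(-7175927/4) = I*sqrt(7175927)/2 ≈ 1339.4*I)
1/r = 1/(I*sqrt(7175927)/2) = -2*I*sqrt(7175927)/7175927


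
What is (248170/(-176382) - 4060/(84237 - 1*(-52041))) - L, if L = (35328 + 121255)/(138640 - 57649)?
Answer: -20249711667002/6008578854939 ≈ -3.3701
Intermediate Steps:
L = 156583/80991 ≈ 1.9333
(248170/(-176382) - 4060/(84237 - 1*(-52041))) - L = (248170/(-176382) - 4060/(84237 - 1*(-52041))) - 1*156583/80991 = (248170*(-1/176382) - 4060/(84237 + 52041)) - 156583/80991 = (-124085/88191 - 4060/136278) - 156583/80991 = (-124085/88191 - 4060*1/136278) - 156583/80991 = (-124085/88191 - 2030/68139) - 156583/80991 = -319779835/222564687 - 156583/80991 = -20249711667002/6008578854939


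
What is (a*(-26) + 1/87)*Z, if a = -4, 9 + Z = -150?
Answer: -479597/29 ≈ -16538.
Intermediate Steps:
Z = -159 (Z = -9 - 150 = -159)
(a*(-26) + 1/87)*Z = (-4*(-26) + 1/87)*(-159) = (104 + 1/87)*(-159) = (9049/87)*(-159) = -479597/29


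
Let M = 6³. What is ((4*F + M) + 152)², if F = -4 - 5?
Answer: 110224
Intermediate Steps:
F = -9
M = 216
((4*F + M) + 152)² = ((4*(-9) + 216) + 152)² = ((-36 + 216) + 152)² = (180 + 152)² = 332² = 110224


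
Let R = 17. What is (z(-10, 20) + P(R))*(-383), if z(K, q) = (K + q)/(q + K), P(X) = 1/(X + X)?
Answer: -13405/34 ≈ -394.26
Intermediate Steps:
P(X) = 1/(2*X)
z(K, q) = 1 (z(K, q) = (K + q)/(K + q) = 1)
(z(-10, 20) + P(R))*(-383) = (1 + (½)/17)*(-383) = (1 + (½)*(1/17))*(-383) = (1 + 1/34)*(-383) = (35/34)*(-383) = -13405/34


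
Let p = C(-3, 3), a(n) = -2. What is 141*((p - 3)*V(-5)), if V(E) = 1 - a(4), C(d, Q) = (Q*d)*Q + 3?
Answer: -11421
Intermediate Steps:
C(d, Q) = 3 + d*Q**2 (C(d, Q) = d*Q**2 + 3 = 3 + d*Q**2)
p = -24 (p = 3 - 3*3**2 = 3 - 3*9 = 3 - 27 = -24)
V(E) = 3 (V(E) = 1 - 1*(-2) = 1 + 2 = 3)
141*((p - 3)*V(-5)) = 141*((-24 - 3)*3) = 141*(-27*3) = 141*(-81) = -11421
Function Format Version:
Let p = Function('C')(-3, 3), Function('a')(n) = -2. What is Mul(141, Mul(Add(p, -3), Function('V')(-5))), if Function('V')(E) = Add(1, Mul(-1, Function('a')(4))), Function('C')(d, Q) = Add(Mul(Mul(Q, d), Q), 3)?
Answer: -11421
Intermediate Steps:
Function('C')(d, Q) = Add(3, Mul(d, Pow(Q, 2))) (Function('C')(d, Q) = Add(Mul(d, Pow(Q, 2)), 3) = Add(3, Mul(d, Pow(Q, 2))))
p = -24 (p = Add(3, Mul(-3, Pow(3, 2))) = Add(3, Mul(-3, 9)) = Add(3, -27) = -24)
Function('V')(E) = 3 (Function('V')(E) = Add(1, Mul(-1, -2)) = Add(1, 2) = 3)
Mul(141, Mul(Add(p, -3), Function('V')(-5))) = Mul(141, Mul(Add(-24, -3), 3)) = Mul(141, Mul(-27, 3)) = Mul(141, -81) = -11421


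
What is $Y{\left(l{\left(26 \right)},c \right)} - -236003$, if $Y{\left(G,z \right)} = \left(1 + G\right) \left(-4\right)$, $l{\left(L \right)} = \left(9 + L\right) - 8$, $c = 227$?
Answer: $235891$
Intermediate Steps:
$l{\left(L \right)} = 1 + L$
$Y{\left(G,z \right)} = -4 - 4 G$
$Y{\left(l{\left(26 \right)},c \right)} - -236003 = \left(-4 - 4 \left(1 + 26\right)\right) - -236003 = \left(-4 - 108\right) + 236003 = -112 + 236003 = 235891$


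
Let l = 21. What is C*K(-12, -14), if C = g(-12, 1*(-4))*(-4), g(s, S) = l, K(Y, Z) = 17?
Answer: -1428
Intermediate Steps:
g(s, S) = 21
C = -84 (C = 21*(-4) = -84)
C*K(-12, -14) = -84*17 = -1428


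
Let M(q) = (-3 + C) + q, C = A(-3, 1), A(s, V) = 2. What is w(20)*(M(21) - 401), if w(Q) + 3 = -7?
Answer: 3810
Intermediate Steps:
C = 2
w(Q) = -10 (w(Q) = -3 - 7 = -10)
M(q) = -1 + q (M(q) = (-3 + 2) + q = -1 + q)
w(20)*(M(21) - 401) = -10*((-1 + 21) - 401) = -10*(20 - 401) = -10*(-381) = 3810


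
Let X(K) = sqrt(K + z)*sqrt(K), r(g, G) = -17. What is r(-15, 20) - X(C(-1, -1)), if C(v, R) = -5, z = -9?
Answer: -17 + sqrt(70) ≈ -8.6334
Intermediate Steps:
X(K) = sqrt(K)*sqrt(-9 + K) (X(K) = sqrt(K - 9)*sqrt(K) = sqrt(-9 + K)*sqrt(K) = sqrt(K)*sqrt(-9 + K))
r(-15, 20) - X(C(-1, -1)) = -17 - sqrt(-5)*sqrt(-9 - 5) = -17 - I*sqrt(5)*sqrt(-14) = -17 - I*sqrt(5)*I*sqrt(14) = -17 - (-1)*sqrt(70) = -17 + sqrt(70)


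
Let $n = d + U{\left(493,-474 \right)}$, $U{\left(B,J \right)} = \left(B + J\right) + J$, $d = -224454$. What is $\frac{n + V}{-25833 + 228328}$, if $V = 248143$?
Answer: $\frac{23234}{202495} \approx 0.11474$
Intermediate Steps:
$U{\left(B,J \right)} = B + 2 J$
$n = -224909$ ($n = -224454 + \left(493 + 2 \left(-474\right)\right) = -224454 + \left(493 - 948\right) = -224454 - 455 = -224909$)
$\frac{n + V}{-25833 + 228328} = \frac{-224909 + 248143}{-25833 + 228328} = \frac{23234}{202495}$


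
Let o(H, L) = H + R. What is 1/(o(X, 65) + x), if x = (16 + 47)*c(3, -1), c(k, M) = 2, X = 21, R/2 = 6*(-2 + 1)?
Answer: 1/135 ≈ 0.0074074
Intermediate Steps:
R = -12 (R = 2*(6*(-2 + 1)) = 2*(6*(-1)) = 2*(-6) = -12)
o(H, L) = -12 + H (o(H, L) = H - 12 = -12 + H)
x = 126 (x = (16 + 47)*2 = 63*2 = 126)
1/(o(X, 65) + x) = 1/((-12 + 21) + 126) = 1/(9 + 126) = 1/135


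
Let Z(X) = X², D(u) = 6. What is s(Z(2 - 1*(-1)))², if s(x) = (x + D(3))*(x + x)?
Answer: 72900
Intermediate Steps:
s(x) = 2*x*(6 + x) (s(x) = (x + 6)*(x + x) = (6 + x)*(2*x) = 2*x*(6 + x))
s(Z(2 - 1*(-1)))² = (2*(2 - 1*(-1))²*(6 + (2 - 1*(-1))²))² = (2*(2 + 1)²*(6 + (2 + 1)²))² = (2*3²*(6 + 3²))² = (2*9*(6 + 9))² = (2*9*15)² = 270² = 72900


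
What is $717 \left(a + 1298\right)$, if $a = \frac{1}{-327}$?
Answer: $\frac{101442355}{109} \approx 9.3066 \cdot 10^{5}$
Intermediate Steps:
$a = - \frac{1}{327} \approx -0.0030581$
$717 \left(a + 1298\right) = 717 \left(- \frac{1}{327} + 1298\right) = 717 \cdot \frac{424445}{327} = \frac{101442355}{109}$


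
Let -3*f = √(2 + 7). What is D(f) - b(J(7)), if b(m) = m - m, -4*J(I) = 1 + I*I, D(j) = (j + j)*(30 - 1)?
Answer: -58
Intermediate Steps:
f = -1 (f = -√(2 + 7)/3 = -√9/3 = -⅓*3 = -1)
D(j) = 58*j (D(j) = (2*j)*29 = 58*j)
J(I) = -¼ - I²/4 (J(I) = -(1 + I*I)/4 = -(1 + I²)/4 = -¼ - I²/4)
b(m) = 0
D(f) - b(J(7)) = 58*(-1) - 1*0 = -58 + 0 = -58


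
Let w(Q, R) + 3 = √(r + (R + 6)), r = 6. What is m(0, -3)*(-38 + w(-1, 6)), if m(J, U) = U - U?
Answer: 0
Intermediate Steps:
w(Q, R) = -3 + √(12 + R) (w(Q, R) = -3 + √(6 + (R + 6)) = -3 + √(6 + (6 + R)) = -3 + √(12 + R))
m(J, U) = 0
m(0, -3)*(-38 + w(-1, 6)) = 0*(-38 + (-3 + √(12 + 6))) = 0*(-38 + (-3 + √18)) = 0*(-38 + (-3 + 3*√2)) = 0*(-41 + 3*√2) = 0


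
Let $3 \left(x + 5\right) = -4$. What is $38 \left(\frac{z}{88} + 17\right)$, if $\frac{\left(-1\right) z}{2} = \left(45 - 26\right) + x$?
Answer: $\frac{20957}{33} \approx 635.06$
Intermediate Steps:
$x = - \frac{19}{3}$ ($x = -5 + \frac{1}{3} \left(-4\right) = -5 - \frac{4}{3} = - \frac{19}{3} \approx -6.3333$)
$z = - \frac{76}{3}$ ($z = - 2 \left(\left(45 - 26\right) - \frac{19}{3}\right) = - 2 \left(19 - \frac{19}{3}\right) = \left(-2\right) \frac{38}{3} = - \frac{76}{3} \approx -25.333$)
$38 \left(\frac{z}{88} + 17\right) = 38 \left(- \frac{76}{3 \cdot 88} + 17\right) = 38 \left(\left(- \frac{76}{3}\right) \frac{1}{88} + 17\right) = 38 \left(- \frac{19}{66} + 17\right) = 38 \cdot \frac{1103}{66} = \frac{20957}{33}$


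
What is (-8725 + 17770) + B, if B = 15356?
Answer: 24401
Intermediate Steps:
(-8725 + 17770) + B = (-8725 + 17770) + 15356 = 9045 + 15356 = 24401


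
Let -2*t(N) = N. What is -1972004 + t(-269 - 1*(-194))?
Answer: -3943933/2 ≈ -1.9720e+6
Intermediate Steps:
t(N) = -N/2
-1972004 + t(-269 - 1*(-194)) = -1972004 - (-269 - 1*(-194))/2 = -1972004 - (-269 + 194)/2 = -1972004 - ½*(-75) = -1972004 + 75/2 = -3943933/2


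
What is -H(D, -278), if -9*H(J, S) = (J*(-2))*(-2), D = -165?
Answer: -220/3 ≈ -73.333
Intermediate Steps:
H(J, S) = -4*J/9 (H(J, S) = -J*(-2)*(-2)/9 = -(-2*J)*(-2)/9 = -4*J/9)
-H(D, -278) = -(-4)*(-165)/9 = -1*220/3 = -220/3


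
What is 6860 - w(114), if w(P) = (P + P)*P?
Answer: -19132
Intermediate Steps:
w(P) = 2*P² (w(P) = (2*P)*P = 2*P²)
6860 - w(114) = 6860 - 2*114² = 6860 - 2*12996 = 6860 - 1*25992 = 6860 - 25992 = -19132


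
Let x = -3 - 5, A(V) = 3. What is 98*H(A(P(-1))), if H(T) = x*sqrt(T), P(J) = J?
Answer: -784*sqrt(3) ≈ -1357.9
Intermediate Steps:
x = -8
H(T) = -8*sqrt(T)
98*H(A(P(-1))) = 98*(-8*sqrt(3)) = -784*sqrt(3)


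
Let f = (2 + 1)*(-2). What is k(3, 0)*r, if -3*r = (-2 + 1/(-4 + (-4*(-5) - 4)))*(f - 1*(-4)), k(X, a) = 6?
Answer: -23/3 ≈ -7.6667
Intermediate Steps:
f = -6 (f = 3*(-2) = -6)
r = -23/18 (r = -(-2 + 1/(-4 + (-4*(-5) - 4)))*(-6 - 1*(-4))/3 = -(-2 + 1/(-4 + (20 - 4)))*(-6 + 4)/3 = -(-2 + 1/(-4 + 16))*(-2)/3 = -(-2 + 1/12)*(-2)/3 = -(-23)*(-2)/36 = -1/3*23/6 = -23/18 ≈ -1.2778)
k(3, 0)*r = 6*(-23/18) = -23/3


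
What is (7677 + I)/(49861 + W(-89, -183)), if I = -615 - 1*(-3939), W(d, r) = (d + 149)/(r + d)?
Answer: 748068/3390533 ≈ 0.22063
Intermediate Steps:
W(d, r) = (149 + d)/(d + r)
I = 3324 (I = -615 + 3939 = 3324)
(7677 + I)/(49861 + W(-89, -183)) = (7677 + 3324)/(49861 + (149 - 89)/(-89 - 183)) = 11001/(49861 + 60/(-272)) = 11001/(49861 - 1/272*60) = 11001/(49861 - 15/68) = 11001/(3390533/68) = 11001*(68/3390533) = 748068/3390533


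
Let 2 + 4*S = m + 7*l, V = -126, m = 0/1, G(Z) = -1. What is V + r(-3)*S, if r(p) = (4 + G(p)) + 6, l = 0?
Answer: -261/2 ≈ -130.50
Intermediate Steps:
m = 0 (m = 0*1 = 0)
r(p) = 9 (r(p) = (4 - 1) + 6 = 3 + 6 = 9)
S = -½ (S = -½ + (0 + 7*0)/4 = -½ + (0 + 0)/4 = -½ + (¼)*0 = -½ + 0 = -½ ≈ -0.50000)
V + r(-3)*S = -126 + 9*(-½) = -126 - 9/2 = -261/2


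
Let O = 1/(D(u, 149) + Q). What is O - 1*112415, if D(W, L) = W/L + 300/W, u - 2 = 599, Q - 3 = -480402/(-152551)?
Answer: -16403863125180591/145922490646 ≈ -1.1241e+5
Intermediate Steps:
Q = 938055/152551 (Q = 3 - 480402/(-152551) = 3 - 480402*(-1/152551) = 3 + 480402/152551 = 938055/152551 ≈ 6.1491)
u = 601 (u = 2 + 599 = 601)
D(W, L) = 300/W + W/L
O = 13660789499/145922490646 (O = 1/((300/601 + 601/149) + 938055/152551) = 1/(405901/89549 + 938055/152551) = 1/(145922490646/13660789499) = 13660789499/145922490646 ≈ 0.093617)
O - 1*112415 = 13660789499/145922490646 - 1*112415 = 13660789499/145922490646 - 112415 = -16403863125180591/145922490646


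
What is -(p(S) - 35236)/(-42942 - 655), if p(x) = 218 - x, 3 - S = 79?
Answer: -34942/43597 ≈ -0.80148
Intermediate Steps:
S = -76 (S = 3 - 1*79 = 3 - 79 = -76)
-(p(S) - 35236)/(-42942 - 655) = -((218 - 1*(-76)) - 35236)/(-42942 - 655) = -((218 + 76) - 35236)/(-43597) = -(294 - 35236)*(-1)/43597 = -(-34942)*(-1)/43597 = -1*34942/43597 = -34942/43597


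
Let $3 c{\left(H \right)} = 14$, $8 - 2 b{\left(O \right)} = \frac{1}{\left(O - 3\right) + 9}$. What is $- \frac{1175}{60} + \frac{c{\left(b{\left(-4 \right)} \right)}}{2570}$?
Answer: $- \frac{100649}{5140} \approx -19.582$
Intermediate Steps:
$b{\left(O \right)} = 4 - \frac{1}{2 \left(6 + O\right)}$ ($b{\left(O \right)} = 4 - \frac{1}{2 \left(\left(O - 3\right) + 9\right)} = 4 - \frac{1}{2 \left(\left(-3 + O\right) + 9\right)} = 4 - \frac{1}{2 \left(6 + O\right)}$)
$c{\left(H \right)} = \frac{14}{3}$ ($c{\left(H \right)} = \frac{1}{3} \cdot 14 = \frac{14}{3}$)
$- \frac{1175}{60} + \frac{c{\left(b{\left(-4 \right)} \right)}}{2570} = - \frac{1175}{60} + \frac{14}{3 \cdot 2570} = \left(-1175\right) \frac{1}{60} + \frac{14}{3} \cdot \frac{1}{2570} = - \frac{235}{12} + \frac{7}{3855} = - \frac{100649}{5140}$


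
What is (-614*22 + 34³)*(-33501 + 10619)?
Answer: -590264072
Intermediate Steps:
(-614*22 + 34³)*(-33501 + 10619) = (-13508 + 39304)*(-22882) = 25796*(-22882) = -590264072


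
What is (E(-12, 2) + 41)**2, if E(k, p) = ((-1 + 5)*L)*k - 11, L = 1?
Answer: 324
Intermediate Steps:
E(k, p) = -11 + 4*k (E(k, p) = ((-1 + 5)*1)*k - 11 = (4*1)*k - 11 = 4*k - 11 = -11 + 4*k)
(E(-12, 2) + 41)**2 = ((-11 + 4*(-12)) + 41)**2 = ((-11 - 48) + 41)**2 = (-59 + 41)**2 = (-18)**2 = 324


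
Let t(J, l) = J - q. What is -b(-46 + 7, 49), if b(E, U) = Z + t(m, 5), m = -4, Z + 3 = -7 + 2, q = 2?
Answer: 14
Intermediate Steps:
Z = -8 (Z = -3 + (-7 + 2) = -3 - 5 = -8)
t(J, l) = -2 + J (t(J, l) = J - 1*2 = J - 2 = -2 + J)
b(E, U) = -14 (b(E, U) = -8 + (-2 - 4) = -8 - 6 = -14)
-b(-46 + 7, 49) = -1*(-14) = 14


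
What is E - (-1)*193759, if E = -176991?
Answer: 16768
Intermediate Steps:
E - (-1)*193759 = -176991 - (-1)*193759 = -176991 - 1*(-193759) = -176991 + 193759 = 16768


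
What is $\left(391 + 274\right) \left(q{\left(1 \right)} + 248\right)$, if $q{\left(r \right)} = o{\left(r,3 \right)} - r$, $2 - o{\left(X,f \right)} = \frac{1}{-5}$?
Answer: $165718$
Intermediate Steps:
$o{\left(X,f \right)} = \frac{11}{5}$ ($o{\left(X,f \right)} = 2 - \frac{1}{-5} = 2 - - \frac{1}{5} = 2 + \frac{1}{5} = \frac{11}{5}$)
$q{\left(r \right)} = \frac{11}{5} - r$
$\left(391 + 274\right) \left(q{\left(1 \right)} + 248\right) = \left(391 + 274\right) \left(\left(\frac{11}{5} - 1\right) + 248\right) = 665 \left(\left(\frac{11}{5} - 1\right) + 248\right) = 665 \left(\frac{6}{5} + 248\right) = 665 \cdot \frac{1246}{5} = 165718$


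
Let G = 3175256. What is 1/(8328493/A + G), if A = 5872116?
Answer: 5872116/18645479890189 ≈ 3.1494e-7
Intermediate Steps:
1/(8328493/A + G) = 1/(8328493/5872116 + 3175256) = 1/(18645479890189/5872116) = 5872116/18645479890189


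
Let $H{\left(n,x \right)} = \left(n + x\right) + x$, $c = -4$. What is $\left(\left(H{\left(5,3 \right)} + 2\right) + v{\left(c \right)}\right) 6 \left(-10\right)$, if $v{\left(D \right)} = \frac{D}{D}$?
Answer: $-840$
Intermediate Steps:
$H{\left(n,x \right)} = n + 2 x$
$v{\left(D \right)} = 1$
$\left(\left(H{\left(5,3 \right)} + 2\right) + v{\left(c \right)}\right) 6 \left(-10\right) = \left(\left(\left(5 + 2 \cdot 3\right) + 2\right) + 1\right) 6 \left(-10\right) = \left(\left(\left(5 + 6\right) + 2\right) + 1\right) 6 \left(-10\right) = \left(\left(11 + 2\right) + 1\right) 6 \left(-10\right) = \left(13 + 1\right) 6 \left(-10\right) = 14 \cdot 6 \left(-10\right) = 84 \left(-10\right) = -840$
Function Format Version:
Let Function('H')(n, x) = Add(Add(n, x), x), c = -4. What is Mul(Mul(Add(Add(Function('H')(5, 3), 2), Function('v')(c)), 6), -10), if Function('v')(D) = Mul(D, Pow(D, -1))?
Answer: -840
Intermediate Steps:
Function('H')(n, x) = Add(n, Mul(2, x))
Function('v')(D) = 1
Mul(Mul(Add(Add(Function('H')(5, 3), 2), Function('v')(c)), 6), -10) = Mul(Mul(Add(Add(Add(5, Mul(2, 3)), 2), 1), 6), -10) = Mul(Mul(Add(Add(Add(5, 6), 2), 1), 6), -10) = Mul(Mul(Add(Add(11, 2), 1), 6), -10) = Mul(Mul(Add(13, 1), 6), -10) = Mul(Mul(14, 6), -10) = Mul(84, -10) = -840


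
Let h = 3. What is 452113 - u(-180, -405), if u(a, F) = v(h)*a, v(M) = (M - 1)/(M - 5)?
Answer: 451933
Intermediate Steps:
v(M) = (-1 + M)/(-5 + M)
u(a, F) = -a (u(a, F) = ((-1 + 3)/(-5 + 3))*a = (2/(-2))*a = (-½*2)*a = -a)
452113 - u(-180, -405) = 452113 - (-1)*(-180) = 452113 - 1*180 = 452113 - 180 = 451933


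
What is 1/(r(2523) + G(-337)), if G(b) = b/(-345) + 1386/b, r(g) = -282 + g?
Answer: 116265/260185264 ≈ 0.00044685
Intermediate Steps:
G(b) = 1386/b - b/345 (G(b) = b*(-1/345) + 1386/b = -b/345 + 1386/b = 1386/b - b/345)
1/(r(2523) + G(-337)) = 1/((-282 + 2523) + (1386/(-337) - 1/345*(-337))) = 1/(2241 + (1386*(-1/337) + 337/345)) = 1/(2241 + (-1386/337 + 337/345)) = 1/(2241 - 364601/116265) = 1/(260185264/116265) = 116265/260185264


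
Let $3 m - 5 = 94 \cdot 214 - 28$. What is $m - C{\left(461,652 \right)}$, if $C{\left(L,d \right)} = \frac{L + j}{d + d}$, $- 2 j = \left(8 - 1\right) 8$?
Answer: $\frac{26199973}{3912} \approx 6697.3$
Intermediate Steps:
$m = \frac{20093}{3}$ ($m = \frac{5}{3} + \frac{94 \cdot 214 - 28}{3} = \frac{5}{3} + \frac{20116 - 28}{3} = \frac{5}{3} + \frac{1}{3} \cdot 20088 = \frac{5}{3} + 6696 = \frac{20093}{3} \approx 6697.7$)
$j = -28$ ($j = - \frac{\left(8 - 1\right) 8}{2} = - \frac{7 \cdot 8}{2} = \left(- \frac{1}{2}\right) 56 = -28$)
$C{\left(L,d \right)} = \frac{-28 + L}{2 d}$ ($C{\left(L,d \right)} = \frac{L - 28}{d + d} = \frac{-28 + L}{2 d}$)
$m - C{\left(461,652 \right)} = \frac{20093}{3} - \frac{-28 + 461}{2 \cdot 652} = \frac{20093}{3} - \frac{1}{2} \cdot \frac{1}{652} \cdot 433 = \frac{20093}{3} - \frac{433}{1304} = \frac{26199973}{3912}$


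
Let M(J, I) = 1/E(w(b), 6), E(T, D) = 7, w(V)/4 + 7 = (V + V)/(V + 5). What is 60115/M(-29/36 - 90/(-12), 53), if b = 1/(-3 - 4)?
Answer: 420805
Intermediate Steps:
b = -⅐ (b = 1/(-7) = -⅐ ≈ -0.14286)
w(V) = -28 + 8*V/(5 + V) (w(V) = -28 + 4*((V + V)/(V + 5)) = -28 + 4*((2*V)/(5 + V)) = -28 + 4*(2*V/(5 + V)) = -28 + 8*V/(5 + V))
M(J, I) = ⅐ (M(J, I) = 1/7 = ⅐)
60115/M(-29/36 - 90/(-12), 53) = 60115/(⅐) = 60115*7 = 420805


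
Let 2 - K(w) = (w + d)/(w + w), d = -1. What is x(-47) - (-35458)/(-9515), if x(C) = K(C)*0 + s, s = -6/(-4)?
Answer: -42371/19030 ≈ -2.2265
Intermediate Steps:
s = 3/2 (s = -6*(-¼) = 3/2 ≈ 1.5000)
K(w) = 2 - (-1 + w)/(2*w) (K(w) = 2 - (w - 1)/(w + w) = 2 - (-1 + w)/(2*w))
x(C) = 3/2 (x(C) = ((1 + 3*C)/(2*C))*0 + 3/2 = 0 + 3/2 = 3/2)
x(-47) - (-35458)/(-9515) = 3/2 - (-35458)/(-9515) = 3/2 - (-35458)*(-1)/9515 = 3/2 - 1*35458/9515 = 3/2 - 35458/9515 = -42371/19030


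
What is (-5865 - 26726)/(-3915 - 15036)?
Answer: 32591/18951 ≈ 1.7198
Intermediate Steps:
(-5865 - 26726)/(-3915 - 15036) = -32591/(-18951) = -32591*(-1/18951) = 32591/18951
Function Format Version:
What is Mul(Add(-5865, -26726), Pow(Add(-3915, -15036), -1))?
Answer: Rational(32591, 18951) ≈ 1.7198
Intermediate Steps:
Mul(Add(-5865, -26726), Pow(Add(-3915, -15036), -1)) = Mul(-32591, Pow(-18951, -1)) = Mul(-32591, Rational(-1, 18951)) = Rational(32591, 18951)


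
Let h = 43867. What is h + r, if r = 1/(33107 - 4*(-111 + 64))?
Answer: 1460551766/33295 ≈ 43867.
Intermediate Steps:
r = 1/33295 (r = 1/(33107 - 4*(-47)) = 1/(33107 + 188) = 1/33295 ≈ 3.0035e-5)
h + r = 43867 + 1/33295 = 1460551766/33295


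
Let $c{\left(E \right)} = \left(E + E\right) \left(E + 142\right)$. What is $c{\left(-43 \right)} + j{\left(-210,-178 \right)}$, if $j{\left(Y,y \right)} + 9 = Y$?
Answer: $-8733$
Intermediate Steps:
$c{\left(E \right)} = 2 E \left(142 + E\right)$
$j{\left(Y,y \right)} = -9 + Y$
$c{\left(-43 \right)} + j{\left(-210,-178 \right)} = 2 \left(-43\right) \left(142 - 43\right) - 219 = 2 \left(-43\right) 99 - 219 = -8514 - 219 = -8733$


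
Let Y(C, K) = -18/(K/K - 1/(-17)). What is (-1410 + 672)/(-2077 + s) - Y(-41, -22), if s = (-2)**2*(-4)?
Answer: 36319/2093 ≈ 17.353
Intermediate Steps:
s = -16 (s = 4*(-4) = -16)
Y(C, K) = -17 (Y(C, K) = -18/(1 - 1*(-1/17)) = -18/(1 + 1/17) = -18/18/17 = -18*17/18 = -17)
(-1410 + 672)/(-2077 + s) - Y(-41, -22) = (-1410 + 672)/(-2077 - 16) - 1*(-17) = -738/(-2093) + 17 = -738*(-1/2093) + 17 = 738/2093 + 17 = 36319/2093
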